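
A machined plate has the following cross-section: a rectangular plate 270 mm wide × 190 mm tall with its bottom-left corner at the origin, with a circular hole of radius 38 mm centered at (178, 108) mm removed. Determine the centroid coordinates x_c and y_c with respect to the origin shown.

x_c = 130.83 mm, y_c = 93.74 mm

plate: A = 270 × 190 = 51300.00, centroid at (135.00, 95.00).
hole: A = −π·38² = -4536.46, centroid at (178.00, 108.00).
ΣA = 46763.54 mm², ΣAx_c = 6118010.16 mm³, ΣAy_c = 4383562.34 mm³.
x_c = 6118010.16/46763.54 = 130.83 mm; y_c = 4383562.34/46763.54 = 93.74 mm.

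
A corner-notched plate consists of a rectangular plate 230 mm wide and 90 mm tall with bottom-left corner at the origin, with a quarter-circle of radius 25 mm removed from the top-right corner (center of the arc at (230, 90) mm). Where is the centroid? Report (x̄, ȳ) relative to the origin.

plate: A = 230 × 90 = 20700.00, centroid at (115.00, 45.00).
removed quarter-circle: A = −¼π·25² = -490.87, centroid at (219.39, 79.39).
ΣA = 20209.13 mm²
ΣAx̄ = (20700.00)(115.00) + (-490.87)(219.39) = 2272807.35 mm³
ΣAȳ = (20700.00)(45.00) + (-490.87)(79.39) = 892529.69 mm³
x̄ = 2272807.35 / 20209.13 = 112.46 mm
ȳ = 892529.69 / 20209.13 = 44.16 mm

x̄ = 112.46 mm, ȳ = 44.16 mm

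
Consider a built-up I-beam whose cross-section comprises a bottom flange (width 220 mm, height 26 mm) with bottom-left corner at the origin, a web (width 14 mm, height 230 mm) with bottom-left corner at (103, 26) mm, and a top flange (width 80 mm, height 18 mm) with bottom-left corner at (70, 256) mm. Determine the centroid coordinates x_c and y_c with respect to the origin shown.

x_c = 110.00 mm, y_c = 87.67 mm

bottom flange: A = 220 × 26 = 5720.00, centroid at (110.00, 13.00).
web: A = 14 × 230 = 3220.00, centroid at (110.00, 141.00).
top flange: A = 80 × 18 = 1440.00, centroid at (110.00, 265.00).
ΣA = 10380.00 mm²
ΣAx_c = (5720.00)(110.00) + (3220.00)(110.00) + (1440.00)(110.00) = 1141800.00 mm³
ΣAy_c = (5720.00)(13.00) + (3220.00)(141.00) + (1440.00)(265.00) = 909980.00 mm³
x_c = 1141800.00 / 10380.00 = 110.00 mm
y_c = 909980.00 / 10380.00 = 87.67 mm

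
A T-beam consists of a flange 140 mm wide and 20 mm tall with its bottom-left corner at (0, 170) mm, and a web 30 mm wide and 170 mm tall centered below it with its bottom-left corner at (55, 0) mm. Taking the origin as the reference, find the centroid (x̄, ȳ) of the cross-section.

web: A = 30 × 170 = 5100.00, centroid at (70.00, 85.00).
flange: A = 140 × 20 = 2800.00, centroid at (70.00, 180.00).
ΣA = 7900.00 mm²
ΣAx̄ = (5100.00)(70.00) + (2800.00)(70.00) = 553000.00 mm³
ΣAȳ = (5100.00)(85.00) + (2800.00)(180.00) = 937500.00 mm³
x̄ = 553000.00 / 7900.00 = 70.00 mm
ȳ = 937500.00 / 7900.00 = 118.67 mm

x̄ = 70.00 mm, ȳ = 118.67 mm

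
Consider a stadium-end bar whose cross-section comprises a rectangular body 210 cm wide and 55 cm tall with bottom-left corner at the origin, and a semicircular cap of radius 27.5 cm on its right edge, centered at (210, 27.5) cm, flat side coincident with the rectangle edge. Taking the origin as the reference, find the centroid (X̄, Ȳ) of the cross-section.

Part | A | x̄ᵢ | ȳᵢ | A·x̄ᵢ | A·ȳᵢ
rectangular body | 11550.00 | 105.00 | 27.50 | 1212750.00 | 317625.00
semicircular end | 1187.91 | 221.67 | 27.50 | 263326.67 | 32667.65
Σ | 12737.91 |  |  | 1476076.67 | 350292.65
X̄ = 1476076.67 / 12737.91 = 115.88 cm
Ȳ = 350292.65 / 12737.91 = 27.50 cm

X̄ = 115.88 cm, Ȳ = 27.50 cm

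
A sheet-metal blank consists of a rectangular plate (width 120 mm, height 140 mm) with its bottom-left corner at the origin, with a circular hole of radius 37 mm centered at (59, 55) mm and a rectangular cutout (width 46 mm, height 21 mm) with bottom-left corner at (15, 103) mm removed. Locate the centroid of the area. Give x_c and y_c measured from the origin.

x_c = 62.22 mm, y_c = 71.95 mm

plate: A = 120 × 140 = 16800.00, centroid at (60.00, 70.00).
hole 1: A = −π·37² = -4300.84, centroid at (59.00, 55.00).
hole 2: A = −(46 × 21) = -966.00, centroid at (38.00, 113.50).
ΣA = 11533.16 mm², ΣAx_c = 717542.42 mm³, ΣAy_c = 829812.78 mm³.
x_c = 717542.42/11533.16 = 62.22 mm; y_c = 829812.78/11533.16 = 71.95 mm.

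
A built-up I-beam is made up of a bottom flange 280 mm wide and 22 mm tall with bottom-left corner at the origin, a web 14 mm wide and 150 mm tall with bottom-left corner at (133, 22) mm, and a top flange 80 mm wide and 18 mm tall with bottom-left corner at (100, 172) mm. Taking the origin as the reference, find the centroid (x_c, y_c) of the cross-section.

x_c = 140.00 mm, y_c = 54.86 mm

bottom flange: A = 280 × 22 = 6160.00, centroid at (140.00, 11.00).
web: A = 14 × 150 = 2100.00, centroid at (140.00, 97.00).
top flange: A = 80 × 18 = 1440.00, centroid at (140.00, 181.00).
ΣA = 9700.00 mm²
ΣAx_c = (6160.00)(140.00) + (2100.00)(140.00) + (1440.00)(140.00) = 1358000.00 mm³
ΣAy_c = (6160.00)(11.00) + (2100.00)(97.00) + (1440.00)(181.00) = 532100.00 mm³
x_c = 1358000.00 / 9700.00 = 140.00 mm
y_c = 532100.00 / 9700.00 = 54.86 mm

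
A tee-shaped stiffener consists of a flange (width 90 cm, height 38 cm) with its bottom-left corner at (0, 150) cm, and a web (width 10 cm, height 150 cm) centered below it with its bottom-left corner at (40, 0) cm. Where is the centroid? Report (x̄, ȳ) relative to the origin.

web: A = 10 × 150 = 1500.00, centroid at (45.00, 75.00).
flange: A = 90 × 38 = 3420.00, centroid at (45.00, 169.00).
ΣA = 4920.00 cm², ΣAx̄ = 221400.00 cm³, ΣAȳ = 690480.00 cm³.
x̄ = 221400.00/4920.00 = 45.00 cm; ȳ = 690480.00/4920.00 = 140.34 cm.

x̄ = 45.00 cm, ȳ = 140.34 cm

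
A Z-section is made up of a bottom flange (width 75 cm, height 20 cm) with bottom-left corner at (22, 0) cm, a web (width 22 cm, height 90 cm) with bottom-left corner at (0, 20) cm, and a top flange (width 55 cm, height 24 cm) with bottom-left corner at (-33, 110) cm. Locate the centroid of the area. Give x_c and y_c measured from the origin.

bottom flange: A = 75 × 20 = 1500.00, centroid at (59.50, 10.00).
web: A = 22 × 90 = 1980.00, centroid at (11.00, 65.00).
top flange: A = 55 × 24 = 1320.00, centroid at (-5.50, 122.00).
ΣA = 4800.00 cm²
ΣAx_c = (1500.00)(59.50) + (1980.00)(11.00) + (1320.00)(-5.50) = 103770.00 cm³
ΣAy_c = (1500.00)(10.00) + (1980.00)(65.00) + (1320.00)(122.00) = 304740.00 cm³
x_c = 103770.00 / 4800.00 = 21.62 cm
y_c = 304740.00 / 4800.00 = 63.49 cm

x_c = 21.62 cm, y_c = 63.49 cm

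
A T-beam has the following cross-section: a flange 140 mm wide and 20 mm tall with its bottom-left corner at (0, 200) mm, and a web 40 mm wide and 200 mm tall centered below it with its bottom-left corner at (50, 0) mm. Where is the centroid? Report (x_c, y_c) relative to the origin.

x_c = 70.00 mm, y_c = 128.52 mm

web: A = 40 × 200 = 8000.00, centroid at (70.00, 100.00).
flange: A = 140 × 20 = 2800.00, centroid at (70.00, 210.00).
ΣA = 10800.00 mm², ΣAx_c = 756000.00 mm³, ΣAy_c = 1388000.00 mm³.
x_c = 756000.00/10800.00 = 70.00 mm; y_c = 1388000.00/10800.00 = 128.52 mm.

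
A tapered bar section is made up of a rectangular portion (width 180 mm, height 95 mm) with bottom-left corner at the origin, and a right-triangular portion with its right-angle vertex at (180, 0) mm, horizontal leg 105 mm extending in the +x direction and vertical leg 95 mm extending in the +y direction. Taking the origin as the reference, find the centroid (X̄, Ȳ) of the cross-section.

X̄ = 118.23 mm, Ȳ = 43.92 mm

Part | A | x̄ᵢ | ȳᵢ | A·x̄ᵢ | A·ȳᵢ
rectangular portion | 17100.00 | 90.00 | 47.50 | 1539000.00 | 812250.00
triangular portion | 4987.50 | 215.00 | 31.67 | 1072312.50 | 157937.50
Σ | 22087.50 |  |  | 2611312.50 | 970187.50
X̄ = 2611312.50 / 22087.50 = 118.23 mm
Ȳ = 970187.50 / 22087.50 = 43.92 mm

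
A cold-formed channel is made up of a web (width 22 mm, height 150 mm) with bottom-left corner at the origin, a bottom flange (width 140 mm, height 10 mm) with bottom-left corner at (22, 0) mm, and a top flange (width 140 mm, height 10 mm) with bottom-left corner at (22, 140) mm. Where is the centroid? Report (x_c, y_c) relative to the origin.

web: A = 22 × 150 = 3300.00, centroid at (11.00, 75.00).
bottom flange: A = 140 × 10 = 1400.00, centroid at (92.00, 5.00).
top flange: A = 140 × 10 = 1400.00, centroid at (92.00, 145.00).
ΣA = 6100.00 mm², ΣAx_c = 293900.00 mm³, ΣAy_c = 457500.00 mm³.
x_c = 293900.00/6100.00 = 48.18 mm; y_c = 457500.00/6100.00 = 75.00 mm.

x_c = 48.18 mm, y_c = 75.00 mm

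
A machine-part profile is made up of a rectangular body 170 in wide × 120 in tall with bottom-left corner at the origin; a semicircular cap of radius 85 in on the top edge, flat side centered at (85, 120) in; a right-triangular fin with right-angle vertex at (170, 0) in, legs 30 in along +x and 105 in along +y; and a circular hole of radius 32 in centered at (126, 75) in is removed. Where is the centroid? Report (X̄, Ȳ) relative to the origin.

rectangular body: A = 170 × 120 = 20400.00, centroid at (85.00, 60.00).
semicircular top: A = ½π·85² = 11349.00, centroid at (85.00, 156.08).
triangular fin: A = ½·30·105 = 1575.00, centroid at (180.00, 35.00).
hole: A = −π·32² = -3216.99, centroid at (126.00, 75.00).
ΣA = 30107.01 in², ΣAX̄ = 2576824.44 in³, ΣAȲ = 2809147.77 in³.
X̄ = 2576824.44/30107.01 = 85.59 in; Ȳ = 2809147.77/30107.01 = 93.31 in.

X̄ = 85.59 in, Ȳ = 93.31 in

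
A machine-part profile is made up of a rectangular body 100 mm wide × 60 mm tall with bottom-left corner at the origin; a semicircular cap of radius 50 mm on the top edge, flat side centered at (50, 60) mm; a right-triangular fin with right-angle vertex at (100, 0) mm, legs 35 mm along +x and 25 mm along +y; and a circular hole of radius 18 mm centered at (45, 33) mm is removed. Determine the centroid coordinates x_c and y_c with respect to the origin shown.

rectangular body: A = 100 × 60 = 6000.00, centroid at (50.00, 30.00).
semicircular top: A = ½π·50² = 3926.99, centroid at (50.00, 81.22).
triangular fin: A = ½·35·25 = 437.50, centroid at (111.67, 8.33).
hole: A = −π·18² = -1017.88, centroid at (45.00, 33.00).
ΣA = 9346.61 mm², ΣAx_c = 499399.29 mm³, ΣAy_c = 469008.71 mm³.
x_c = 499399.29/9346.61 = 53.43 mm; y_c = 469008.71/9346.61 = 50.18 mm.

x_c = 53.43 mm, y_c = 50.18 mm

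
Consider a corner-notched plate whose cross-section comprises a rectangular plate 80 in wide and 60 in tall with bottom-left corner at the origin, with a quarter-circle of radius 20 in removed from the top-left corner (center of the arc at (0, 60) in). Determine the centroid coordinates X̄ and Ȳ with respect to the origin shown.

X̄ = 42.21 in, Ȳ = 28.49 in

plate: A = 80 × 60 = 4800.00, centroid at (40.00, 30.00).
removed quarter-circle: A = −¼π·20² = -314.16, centroid at (8.49, 51.51).
ΣA = 4485.84 in², ΣAX̄ = 189333.33 in³, ΣAȲ = 127817.11 in³.
X̄ = 189333.33/4485.84 = 42.21 in; Ȳ = 127817.11/4485.84 = 28.49 in.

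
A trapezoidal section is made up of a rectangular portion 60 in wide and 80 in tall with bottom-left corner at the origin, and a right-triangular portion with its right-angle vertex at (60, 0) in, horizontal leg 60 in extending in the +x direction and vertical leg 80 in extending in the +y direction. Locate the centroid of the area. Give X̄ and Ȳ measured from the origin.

X̄ = 46.67 in, Ȳ = 35.56 in

rectangular portion: A = 60 × 80 = 4800.00, centroid at (30.00, 40.00).
triangular portion: A = ½·60·80 = 2400.00, centroid at (80.00, 26.67).
ΣA = 7200.00 in²
ΣAX̄ = (4800.00)(30.00) + (2400.00)(80.00) = 336000.00 in³
ΣAȲ = (4800.00)(40.00) + (2400.00)(26.67) = 256000.00 in³
X̄ = 336000.00 / 7200.00 = 46.67 in
Ȳ = 256000.00 / 7200.00 = 35.56 in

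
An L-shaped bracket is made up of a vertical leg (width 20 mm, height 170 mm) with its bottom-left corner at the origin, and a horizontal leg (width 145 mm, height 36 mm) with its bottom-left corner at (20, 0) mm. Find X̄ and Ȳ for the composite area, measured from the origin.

Part | A | x̄ᵢ | ȳᵢ | A·x̄ᵢ | A·ȳᵢ
vertical leg | 3400.00 | 10.00 | 85.00 | 34000.00 | 289000.00
horizontal leg | 5220.00 | 92.50 | 18.00 | 482850.00 | 93960.00
Σ | 8620.00 |  |  | 516850.00 | 382960.00
X̄ = 516850.00 / 8620.00 = 59.96 mm
Ȳ = 382960.00 / 8620.00 = 44.43 mm

X̄ = 59.96 mm, Ȳ = 44.43 mm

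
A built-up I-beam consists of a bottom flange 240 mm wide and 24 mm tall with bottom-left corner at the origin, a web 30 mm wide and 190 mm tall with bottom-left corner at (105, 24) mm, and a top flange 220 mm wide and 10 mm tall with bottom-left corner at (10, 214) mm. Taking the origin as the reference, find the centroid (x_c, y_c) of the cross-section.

x_c = 120.00 mm, y_c = 89.99 mm

bottom flange: A = 240 × 24 = 5760.00, centroid at (120.00, 12.00).
web: A = 30 × 190 = 5700.00, centroid at (120.00, 119.00).
top flange: A = 220 × 10 = 2200.00, centroid at (120.00, 219.00).
ΣA = 13660.00 mm²
ΣAx_c = (5760.00)(120.00) + (5700.00)(120.00) + (2200.00)(120.00) = 1639200.00 mm³
ΣAy_c = (5760.00)(12.00) + (5700.00)(119.00) + (2200.00)(219.00) = 1229220.00 mm³
x_c = 1639200.00 / 13660.00 = 120.00 mm
y_c = 1229220.00 / 13660.00 = 89.99 mm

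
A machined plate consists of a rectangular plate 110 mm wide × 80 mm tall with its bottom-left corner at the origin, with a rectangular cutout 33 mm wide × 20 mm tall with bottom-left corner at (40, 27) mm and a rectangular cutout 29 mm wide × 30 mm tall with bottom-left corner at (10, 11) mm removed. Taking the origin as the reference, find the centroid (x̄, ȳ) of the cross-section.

plate: A = 110 × 80 = 8800.00, centroid at (55.00, 40.00).
hole 1: A = −(33 × 20) = -660.00, centroid at (56.50, 37.00).
hole 2: A = −(29 × 30) = -870.00, centroid at (24.50, 26.00).
ΣA = 7270.00 mm², ΣAx̄ = 425395.00 mm³, ΣAȳ = 304960.00 mm³.
x̄ = 425395.00/7270.00 = 58.51 mm; ȳ = 304960.00/7270.00 = 41.95 mm.

x̄ = 58.51 mm, ȳ = 41.95 mm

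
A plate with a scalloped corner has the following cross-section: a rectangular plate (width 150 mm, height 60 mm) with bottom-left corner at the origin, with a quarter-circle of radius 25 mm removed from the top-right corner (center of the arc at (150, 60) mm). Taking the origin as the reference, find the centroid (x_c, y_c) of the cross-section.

Part | A | x̄ᵢ | ȳᵢ | A·x̄ᵢ | A·ȳᵢ
plate | 9000.00 | 75.00 | 30.00 | 675000.00 | 270000.00
removed quarter-circle | -490.87 | 139.39 | 49.39 | -68422.74 | -24244.10
Σ | 8509.13 |  |  | 606577.26 | 245755.90
x_c = 606577.26 / 8509.13 = 71.29 mm
y_c = 245755.90 / 8509.13 = 28.88 mm

x_c = 71.29 mm, y_c = 28.88 mm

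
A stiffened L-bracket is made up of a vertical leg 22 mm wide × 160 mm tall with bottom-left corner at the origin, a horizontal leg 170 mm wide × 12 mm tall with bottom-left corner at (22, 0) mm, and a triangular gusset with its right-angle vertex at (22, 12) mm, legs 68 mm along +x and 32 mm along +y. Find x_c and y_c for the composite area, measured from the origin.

x_c = 45.97 mm, y_c = 47.91 mm

Part | A | x̄ᵢ | ȳᵢ | A·x̄ᵢ | A·ȳᵢ
vertical leg | 3520.00 | 11.00 | 80.00 | 38720.00 | 281600.00
horizontal leg | 2040.00 | 107.00 | 6.00 | 218280.00 | 12240.00
gusset | 1088.00 | 44.67 | 22.67 | 48597.33 | 24661.33
Σ | 6648.00 |  |  | 305597.33 | 318501.33
x_c = 305597.33 / 6648.00 = 45.97 mm
y_c = 318501.33 / 6648.00 = 47.91 mm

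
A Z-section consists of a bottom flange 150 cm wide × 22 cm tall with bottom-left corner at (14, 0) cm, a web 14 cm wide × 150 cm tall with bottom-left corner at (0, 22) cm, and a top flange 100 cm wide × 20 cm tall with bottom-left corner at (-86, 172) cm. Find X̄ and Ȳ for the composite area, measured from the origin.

bottom flange: A = 150 × 22 = 3300.00, centroid at (89.00, 11.00).
web: A = 14 × 150 = 2100.00, centroid at (7.00, 97.00).
top flange: A = 100 × 20 = 2000.00, centroid at (-36.00, 182.00).
ΣA = 7400.00 cm², ΣAX̄ = 236400.00 cm³, ΣAȲ = 604000.00 cm³.
X̄ = 236400.00/7400.00 = 31.95 cm; Ȳ = 604000.00/7400.00 = 81.62 cm.

X̄ = 31.95 cm, Ȳ = 81.62 cm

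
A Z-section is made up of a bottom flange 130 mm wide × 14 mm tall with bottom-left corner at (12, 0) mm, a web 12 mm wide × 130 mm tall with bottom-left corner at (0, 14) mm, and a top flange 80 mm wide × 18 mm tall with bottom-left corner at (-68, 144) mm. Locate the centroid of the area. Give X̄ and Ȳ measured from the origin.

X̄ = 22.65 mm, Ȳ = 73.92 mm

bottom flange: A = 130 × 14 = 1820.00, centroid at (77.00, 7.00).
web: A = 12 × 130 = 1560.00, centroid at (6.00, 79.00).
top flange: A = 80 × 18 = 1440.00, centroid at (-28.00, 153.00).
ΣA = 4820.00 mm²
ΣAX̄ = (1820.00)(77.00) + (1560.00)(6.00) + (1440.00)(-28.00) = 109180.00 mm³
ΣAȲ = (1820.00)(7.00) + (1560.00)(79.00) + (1440.00)(153.00) = 356300.00 mm³
X̄ = 109180.00 / 4820.00 = 22.65 mm
Ȳ = 356300.00 / 4820.00 = 73.92 mm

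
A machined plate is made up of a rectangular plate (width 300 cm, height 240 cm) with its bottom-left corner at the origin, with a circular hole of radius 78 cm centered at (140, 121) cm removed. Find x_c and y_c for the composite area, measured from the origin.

plate: A = 300 × 240 = 72000.00, centroid at (150.00, 120.00).
hole: A = −π·78² = -19113.45, centroid at (140.00, 121.00).
ΣA = 52886.55 cm²
ΣAx_c = (72000.00)(150.00) + (-19113.45)(140.00) = 8124117.04 cm³
ΣAy_c = (72000.00)(120.00) + (-19113.45)(121.00) = 6327272.59 cm³
x_c = 8124117.04 / 52886.55 = 153.61 cm
y_c = 6327272.59 / 52886.55 = 119.64 cm

x_c = 153.61 cm, y_c = 119.64 cm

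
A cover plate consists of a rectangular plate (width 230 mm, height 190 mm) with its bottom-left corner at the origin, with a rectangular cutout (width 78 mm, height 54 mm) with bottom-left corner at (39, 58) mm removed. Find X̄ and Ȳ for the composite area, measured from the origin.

X̄ = 118.95 mm, Ȳ = 96.07 mm

plate: A = 230 × 190 = 43700.00, centroid at (115.00, 95.00).
hole: A = −(78 × 54) = -4212.00, centroid at (78.00, 85.00).
ΣA = 39488.00 mm²
ΣAX̄ = (43700.00)(115.00) + (-4212.00)(78.00) = 4696964.00 mm³
ΣAȲ = (43700.00)(95.00) + (-4212.00)(85.00) = 3793480.00 mm³
X̄ = 4696964.00 / 39488.00 = 118.95 mm
Ȳ = 3793480.00 / 39488.00 = 96.07 mm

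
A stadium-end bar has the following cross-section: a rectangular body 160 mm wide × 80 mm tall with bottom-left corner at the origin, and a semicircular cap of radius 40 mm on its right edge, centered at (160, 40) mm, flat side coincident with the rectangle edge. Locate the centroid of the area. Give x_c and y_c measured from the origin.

Part | A | x̄ᵢ | ȳᵢ | A·x̄ᵢ | A·ȳᵢ
rectangular body | 12800.00 | 80.00 | 40.00 | 1024000.00 | 512000.00
semicircular end | 2513.27 | 176.98 | 40.00 | 444790.53 | 100530.96
Σ | 15313.27 |  |  | 1468790.53 | 612530.96
x_c = 1468790.53 / 15313.27 = 95.92 mm
y_c = 612530.96 / 15313.27 = 40.00 mm

x_c = 95.92 mm, y_c = 40.00 mm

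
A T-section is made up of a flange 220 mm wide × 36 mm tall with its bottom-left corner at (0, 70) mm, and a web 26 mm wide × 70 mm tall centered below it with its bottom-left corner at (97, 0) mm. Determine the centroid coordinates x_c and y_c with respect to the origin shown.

Part | A | x̄ᵢ | ȳᵢ | A·x̄ᵢ | A·ȳᵢ
web | 1820.00 | 110.00 | 35.00 | 200200.00 | 63700.00
flange | 7920.00 | 110.00 | 88.00 | 871200.00 | 696960.00
Σ | 9740.00 |  |  | 1071400.00 | 760660.00
x_c = 1071400.00 / 9740.00 = 110.00 mm
y_c = 760660.00 / 9740.00 = 78.10 mm

x_c = 110.00 mm, y_c = 78.10 mm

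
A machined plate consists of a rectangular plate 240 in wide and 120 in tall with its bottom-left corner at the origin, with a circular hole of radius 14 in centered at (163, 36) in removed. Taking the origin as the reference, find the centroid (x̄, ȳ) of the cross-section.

plate: A = 240 × 120 = 28800.00, centroid at (120.00, 60.00).
hole: A = −π·14² = -615.75, centroid at (163.00, 36.00).
ΣA = 28184.25 in², ΣAx̄ = 3355632.40 in³, ΣAȳ = 1705832.92 in³.
x̄ = 3355632.40/28184.25 = 119.06 in; ȳ = 1705832.92/28184.25 = 60.52 in.

x̄ = 119.06 in, ȳ = 60.52 in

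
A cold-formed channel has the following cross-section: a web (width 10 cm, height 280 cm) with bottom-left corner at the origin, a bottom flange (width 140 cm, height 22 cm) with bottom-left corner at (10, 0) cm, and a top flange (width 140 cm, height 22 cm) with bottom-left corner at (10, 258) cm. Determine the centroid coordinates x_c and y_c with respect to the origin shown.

Part | A | x̄ᵢ | ȳᵢ | A·x̄ᵢ | A·ȳᵢ
web | 2800.00 | 5.00 | 140.00 | 14000.00 | 392000.00
bottom flange | 3080.00 | 80.00 | 11.00 | 246400.00 | 33880.00
top flange | 3080.00 | 80.00 | 269.00 | 246400.00 | 828520.00
Σ | 8960.00 |  |  | 506800.00 | 1254400.00
x_c = 506800.00 / 8960.00 = 56.56 cm
y_c = 1254400.00 / 8960.00 = 140.00 cm

x_c = 56.56 cm, y_c = 140.00 cm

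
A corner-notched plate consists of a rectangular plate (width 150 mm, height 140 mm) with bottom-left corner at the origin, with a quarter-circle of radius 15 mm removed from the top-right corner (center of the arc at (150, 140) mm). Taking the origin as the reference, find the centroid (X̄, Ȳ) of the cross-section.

plate: A = 150 × 140 = 21000.00, centroid at (75.00, 70.00).
removed quarter-circle: A = −¼π·15² = -176.71, centroid at (143.63, 133.63).
ΣA = 20823.29 mm², ΣAX̄ = 1549617.81 mm³, ΣAȲ = 1446384.96 mm³.
X̄ = 1549617.81/20823.29 = 74.42 mm; Ȳ = 1446384.96/20823.29 = 69.46 mm.

X̄ = 74.42 mm, Ȳ = 69.46 mm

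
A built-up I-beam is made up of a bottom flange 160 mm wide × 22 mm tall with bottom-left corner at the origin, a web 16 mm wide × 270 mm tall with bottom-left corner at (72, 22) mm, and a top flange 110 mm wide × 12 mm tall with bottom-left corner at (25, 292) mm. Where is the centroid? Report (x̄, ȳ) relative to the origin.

bottom flange: A = 160 × 22 = 3520.00, centroid at (80.00, 11.00).
web: A = 16 × 270 = 4320.00, centroid at (80.00, 157.00).
top flange: A = 110 × 12 = 1320.00, centroid at (80.00, 298.00).
ΣA = 9160.00 mm²
ΣAx̄ = (3520.00)(80.00) + (4320.00)(80.00) + (1320.00)(80.00) = 732800.00 mm³
ΣAȳ = (3520.00)(11.00) + (4320.00)(157.00) + (1320.00)(298.00) = 1110320.00 mm³
x̄ = 732800.00 / 9160.00 = 80.00 mm
ȳ = 1110320.00 / 9160.00 = 121.21 mm

x̄ = 80.00 mm, ȳ = 121.21 mm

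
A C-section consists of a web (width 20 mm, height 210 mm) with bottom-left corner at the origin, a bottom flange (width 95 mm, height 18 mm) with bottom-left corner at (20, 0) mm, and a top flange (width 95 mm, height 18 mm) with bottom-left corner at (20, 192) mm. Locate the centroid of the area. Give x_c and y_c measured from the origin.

x_c = 35.81 mm, y_c = 105.00 mm

Part | A | x̄ᵢ | ȳᵢ | A·x̄ᵢ | A·ȳᵢ
web | 4200.00 | 10.00 | 105.00 | 42000.00 | 441000.00
bottom flange | 1710.00 | 67.50 | 9.00 | 115425.00 | 15390.00
top flange | 1710.00 | 67.50 | 201.00 | 115425.00 | 343710.00
Σ | 7620.00 |  |  | 272850.00 | 800100.00
x_c = 272850.00 / 7620.00 = 35.81 mm
y_c = 800100.00 / 7620.00 = 105.00 mm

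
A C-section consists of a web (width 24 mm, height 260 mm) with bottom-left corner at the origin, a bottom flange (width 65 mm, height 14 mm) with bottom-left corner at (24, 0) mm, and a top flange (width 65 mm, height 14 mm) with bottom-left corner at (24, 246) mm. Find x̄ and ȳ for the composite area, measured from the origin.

x̄ = 22.05 mm, ȳ = 130.00 mm

web: A = 24 × 260 = 6240.00, centroid at (12.00, 130.00).
bottom flange: A = 65 × 14 = 910.00, centroid at (56.50, 7.00).
top flange: A = 65 × 14 = 910.00, centroid at (56.50, 253.00).
ΣA = 8060.00 mm², ΣAx̄ = 177710.00 mm³, ΣAȳ = 1047800.00 mm³.
x̄ = 177710.00/8060.00 = 22.05 mm; ȳ = 1047800.00/8060.00 = 130.00 mm.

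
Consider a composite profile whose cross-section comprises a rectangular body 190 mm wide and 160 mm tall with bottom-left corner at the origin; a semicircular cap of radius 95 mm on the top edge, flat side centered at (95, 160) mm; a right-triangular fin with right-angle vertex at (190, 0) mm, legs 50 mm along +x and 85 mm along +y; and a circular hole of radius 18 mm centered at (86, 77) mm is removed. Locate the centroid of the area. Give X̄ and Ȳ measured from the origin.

X̄ = 100.39 mm, Ȳ = 115.00 mm

Part | A | x̄ᵢ | ȳᵢ | A·x̄ᵢ | A·ȳᵢ
rectangular body | 30400.00 | 95.00 | 80.00 | 2888000.00 | 2432000.00
semicircular top | 14176.44 | 95.00 | 200.32 | 1346761.50 | 2839813.23
triangular fin | 2125.00 | 206.67 | 28.33 | 439166.67 | 60208.33
hole | -1017.88 | 86.00 | 77.00 | -87537.34 | -78376.45
Σ | 45683.56 |  |  | 4586390.83 | 5253645.11
X̄ = 4586390.83 / 45683.56 = 100.39 mm
Ȳ = 5253645.11 / 45683.56 = 115.00 mm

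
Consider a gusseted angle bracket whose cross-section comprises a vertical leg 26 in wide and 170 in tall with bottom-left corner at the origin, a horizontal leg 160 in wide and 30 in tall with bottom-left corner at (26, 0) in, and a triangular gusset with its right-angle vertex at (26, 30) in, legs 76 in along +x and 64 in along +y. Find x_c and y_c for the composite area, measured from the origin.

Part | A | x̄ᵢ | ȳᵢ | A·x̄ᵢ | A·ȳᵢ
vertical leg | 4420.00 | 13.00 | 85.00 | 57460.00 | 375700.00
horizontal leg | 4800.00 | 106.00 | 15.00 | 508800.00 | 72000.00
gusset | 2432.00 | 51.33 | 51.33 | 124842.67 | 124842.67
Σ | 11652.00 |  |  | 691102.67 | 572542.67
x_c = 691102.67 / 11652.00 = 59.31 in
y_c = 572542.67 / 11652.00 = 49.14 in

x_c = 59.31 in, y_c = 49.14 in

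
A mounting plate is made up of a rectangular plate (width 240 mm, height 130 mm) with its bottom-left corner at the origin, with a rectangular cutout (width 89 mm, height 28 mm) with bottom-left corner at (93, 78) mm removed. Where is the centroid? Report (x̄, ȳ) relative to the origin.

plate: A = 240 × 130 = 31200.00, centroid at (120.00, 65.00).
hole: A = −(89 × 28) = -2492.00, centroid at (137.50, 92.00).
ΣA = 28708.00 mm²
ΣAx̄ = (31200.00)(120.00) + (-2492.00)(137.50) = 3401350.00 mm³
ΣAȳ = (31200.00)(65.00) + (-2492.00)(92.00) = 1798736.00 mm³
x̄ = 3401350.00 / 28708.00 = 118.48 mm
ȳ = 1798736.00 / 28708.00 = 62.66 mm

x̄ = 118.48 mm, ȳ = 62.66 mm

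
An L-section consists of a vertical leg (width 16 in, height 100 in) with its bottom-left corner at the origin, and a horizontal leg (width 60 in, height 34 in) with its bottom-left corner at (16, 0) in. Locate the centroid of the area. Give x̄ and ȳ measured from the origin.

Part | A | x̄ᵢ | ȳᵢ | A·x̄ᵢ | A·ȳᵢ
vertical leg | 1600.00 | 8.00 | 50.00 | 12800.00 | 80000.00
horizontal leg | 2040.00 | 46.00 | 17.00 | 93840.00 | 34680.00
Σ | 3640.00 |  |  | 106640.00 | 114680.00
x̄ = 106640.00 / 3640.00 = 29.30 in
ȳ = 114680.00 / 3640.00 = 31.51 in

x̄ = 29.30 in, ȳ = 31.51 in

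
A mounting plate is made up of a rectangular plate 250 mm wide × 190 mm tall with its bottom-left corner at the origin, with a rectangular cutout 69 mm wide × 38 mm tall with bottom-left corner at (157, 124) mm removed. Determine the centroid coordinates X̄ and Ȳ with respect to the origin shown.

X̄ = 121.11 mm, Ȳ = 92.20 mm

plate: A = 250 × 190 = 47500.00, centroid at (125.00, 95.00).
hole: A = −(69 × 38) = -2622.00, centroid at (191.50, 143.00).
ΣA = 44878.00 mm², ΣAX̄ = 5435387.00 mm³, ΣAȲ = 4137554.00 mm³.
X̄ = 5435387.00/44878.00 = 121.11 mm; Ȳ = 4137554.00/44878.00 = 92.20 mm.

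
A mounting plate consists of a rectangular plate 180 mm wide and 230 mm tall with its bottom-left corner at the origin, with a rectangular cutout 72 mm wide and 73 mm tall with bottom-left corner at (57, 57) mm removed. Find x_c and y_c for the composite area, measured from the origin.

x_c = 89.56 mm, y_c = 118.13 mm

plate: A = 180 × 230 = 41400.00, centroid at (90.00, 115.00).
hole: A = −(72 × 73) = -5256.00, centroid at (93.00, 93.50).
ΣA = 36144.00 mm²
ΣAx_c = (41400.00)(90.00) + (-5256.00)(93.00) = 3237192.00 mm³
ΣAy_c = (41400.00)(115.00) + (-5256.00)(93.50) = 4269564.00 mm³
x_c = 3237192.00 / 36144.00 = 89.56 mm
y_c = 4269564.00 / 36144.00 = 118.13 mm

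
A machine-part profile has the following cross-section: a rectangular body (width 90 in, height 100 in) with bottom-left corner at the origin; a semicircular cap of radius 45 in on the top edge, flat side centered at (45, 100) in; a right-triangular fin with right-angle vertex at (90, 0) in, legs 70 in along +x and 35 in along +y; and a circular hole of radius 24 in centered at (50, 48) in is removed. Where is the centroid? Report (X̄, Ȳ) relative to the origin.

X̄ = 51.44 in, Ȳ = 65.22 in

rectangular body: A = 90 × 100 = 9000.00, centroid at (45.00, 50.00).
semicircular top: A = ½π·45² = 3180.86, centroid at (45.00, 119.10).
triangular fin: A = ½·70·35 = 1225.00, centroid at (113.33, 11.67).
hole: A = −π·24² = -1809.56, centroid at (50.00, 48.00).
ΣA = 11596.31 in²
ΣAX̄ = (9000.00)(45.00) + (3180.86)(45.00) + (1225.00)(113.33) + (-1809.56)(50.00) = 596494.28 in³
ΣAȲ = (9000.00)(50.00) + (3180.86)(119.10) + (1225.00)(11.67) + (-1809.56)(48.00) = 756269.17 in³
X̄ = 596494.28 / 11596.31 = 51.44 in
Ȳ = 756269.17 / 11596.31 = 65.22 in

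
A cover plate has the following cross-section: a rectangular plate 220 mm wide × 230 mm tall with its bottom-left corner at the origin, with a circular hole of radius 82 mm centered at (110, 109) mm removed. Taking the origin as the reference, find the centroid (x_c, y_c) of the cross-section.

Part | A | x̄ᵢ | ȳᵢ | A·x̄ᵢ | A·ȳᵢ
plate | 50600.00 | 110.00 | 115.00 | 5566000.00 | 5819000.00
hole | -21124.07 | 110.00 | 109.00 | -2323647.59 | -2302523.52
Σ | 29475.93 |  |  | 3242352.41 | 3516476.48
x_c = 3242352.41 / 29475.93 = 110.00 mm
y_c = 3516476.48 / 29475.93 = 119.30 mm

x_c = 110.00 mm, y_c = 119.30 mm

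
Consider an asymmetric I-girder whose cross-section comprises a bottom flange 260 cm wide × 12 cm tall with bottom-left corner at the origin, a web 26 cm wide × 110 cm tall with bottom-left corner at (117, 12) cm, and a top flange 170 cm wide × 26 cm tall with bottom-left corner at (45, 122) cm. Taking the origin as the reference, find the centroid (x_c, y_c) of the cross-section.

Part | A | x̄ᵢ | ȳᵢ | A·x̄ᵢ | A·ȳᵢ
bottom flange | 3120.00 | 130.00 | 6.00 | 405600.00 | 18720.00
web | 2860.00 | 130.00 | 67.00 | 371800.00 | 191620.00
top flange | 4420.00 | 130.00 | 135.00 | 574600.00 | 596700.00
Σ | 10400.00 |  |  | 1352000.00 | 807040.00
x_c = 1352000.00 / 10400.00 = 130.00 cm
y_c = 807040.00 / 10400.00 = 77.60 cm

x_c = 130.00 cm, y_c = 77.60 cm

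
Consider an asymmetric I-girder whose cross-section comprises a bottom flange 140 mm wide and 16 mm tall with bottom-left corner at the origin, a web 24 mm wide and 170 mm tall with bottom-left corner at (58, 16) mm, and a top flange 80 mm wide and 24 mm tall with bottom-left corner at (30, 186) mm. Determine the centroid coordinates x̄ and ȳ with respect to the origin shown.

x̄ = 70.00 mm, ȳ = 98.32 mm

bottom flange: A = 140 × 16 = 2240.00, centroid at (70.00, 8.00).
web: A = 24 × 170 = 4080.00, centroid at (70.00, 101.00).
top flange: A = 80 × 24 = 1920.00, centroid at (70.00, 198.00).
ΣA = 8240.00 mm²
ΣAx̄ = (2240.00)(70.00) + (4080.00)(70.00) + (1920.00)(70.00) = 576800.00 mm³
ΣAȳ = (2240.00)(8.00) + (4080.00)(101.00) + (1920.00)(198.00) = 810160.00 mm³
x̄ = 576800.00 / 8240.00 = 70.00 mm
ȳ = 810160.00 / 8240.00 = 98.32 mm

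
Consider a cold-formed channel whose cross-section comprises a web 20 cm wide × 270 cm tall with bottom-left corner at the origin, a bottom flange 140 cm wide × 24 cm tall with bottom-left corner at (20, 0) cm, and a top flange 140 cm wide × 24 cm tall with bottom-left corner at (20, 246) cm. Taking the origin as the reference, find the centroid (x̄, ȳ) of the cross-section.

Part | A | x̄ᵢ | ȳᵢ | A·x̄ᵢ | A·ȳᵢ
web | 5400.00 | 10.00 | 135.00 | 54000.00 | 729000.00
bottom flange | 3360.00 | 90.00 | 12.00 | 302400.00 | 40320.00
top flange | 3360.00 | 90.00 | 258.00 | 302400.00 | 866880.00
Σ | 12120.00 |  |  | 658800.00 | 1636200.00
x̄ = 658800.00 / 12120.00 = 54.36 cm
ȳ = 1636200.00 / 12120.00 = 135.00 cm

x̄ = 54.36 cm, ȳ = 135.00 cm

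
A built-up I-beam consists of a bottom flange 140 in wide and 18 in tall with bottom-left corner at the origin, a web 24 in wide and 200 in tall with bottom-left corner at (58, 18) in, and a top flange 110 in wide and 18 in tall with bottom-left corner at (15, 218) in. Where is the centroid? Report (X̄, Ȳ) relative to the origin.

bottom flange: A = 140 × 18 = 2520.00, centroid at (70.00, 9.00).
web: A = 24 × 200 = 4800.00, centroid at (70.00, 118.00).
top flange: A = 110 × 18 = 1980.00, centroid at (70.00, 227.00).
ΣA = 9300.00 in²
ΣAX̄ = (2520.00)(70.00) + (4800.00)(70.00) + (1980.00)(70.00) = 651000.00 in³
ΣAȲ = (2520.00)(9.00) + (4800.00)(118.00) + (1980.00)(227.00) = 1038540.00 in³
X̄ = 651000.00 / 9300.00 = 70.00 in
Ȳ = 1038540.00 / 9300.00 = 111.67 in

X̄ = 70.00 in, Ȳ = 111.67 in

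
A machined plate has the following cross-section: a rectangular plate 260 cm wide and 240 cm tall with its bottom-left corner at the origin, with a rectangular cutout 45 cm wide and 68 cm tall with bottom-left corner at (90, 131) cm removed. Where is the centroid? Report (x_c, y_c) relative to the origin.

plate: A = 260 × 240 = 62400.00, centroid at (130.00, 120.00).
hole: A = −(45 × 68) = -3060.00, centroid at (112.50, 165.00).
ΣA = 59340.00 cm²
ΣAx_c = (62400.00)(130.00) + (-3060.00)(112.50) = 7767750.00 cm³
ΣAy_c = (62400.00)(120.00) + (-3060.00)(165.00) = 6983100.00 cm³
x_c = 7767750.00 / 59340.00 = 130.90 cm
y_c = 6983100.00 / 59340.00 = 117.68 cm

x_c = 130.90 cm, y_c = 117.68 cm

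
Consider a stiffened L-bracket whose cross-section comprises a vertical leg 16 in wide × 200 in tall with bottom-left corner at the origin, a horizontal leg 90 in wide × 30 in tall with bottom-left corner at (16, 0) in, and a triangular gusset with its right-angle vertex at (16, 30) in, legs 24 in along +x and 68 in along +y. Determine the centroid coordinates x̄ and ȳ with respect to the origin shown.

Part | A | x̄ᵢ | ȳᵢ | A·x̄ᵢ | A·ȳᵢ
vertical leg | 3200.00 | 8.00 | 100.00 | 25600.00 | 320000.00
horizontal leg | 2700.00 | 61.00 | 15.00 | 164700.00 | 40500.00
gusset | 816.00 | 24.00 | 52.67 | 19584.00 | 42976.00
Σ | 6716.00 |  |  | 209884.00 | 403476.00
x̄ = 209884.00 / 6716.00 = 31.25 in
ȳ = 403476.00 / 6716.00 = 60.08 in

x̄ = 31.25 in, ȳ = 60.08 in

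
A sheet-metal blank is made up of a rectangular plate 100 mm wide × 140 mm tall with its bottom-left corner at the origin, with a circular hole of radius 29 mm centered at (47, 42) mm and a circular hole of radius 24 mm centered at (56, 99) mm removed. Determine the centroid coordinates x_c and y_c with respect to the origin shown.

Part | A | x̄ᵢ | ȳᵢ | A·x̄ᵢ | A·ȳᵢ
plate | 14000.00 | 50.00 | 70.00 | 700000.00 | 980000.00
hole 1 | -2642.08 | 47.00 | 42.00 | -124177.73 | -110967.34
hole 2 | -1809.56 | 56.00 | 99.00 | -101335.21 | -179146.18
Σ | 9548.36 |  |  | 474487.05 | 689886.48
x_c = 474487.05 / 9548.36 = 49.69 mm
y_c = 689886.48 / 9548.36 = 72.25 mm

x_c = 49.69 mm, y_c = 72.25 mm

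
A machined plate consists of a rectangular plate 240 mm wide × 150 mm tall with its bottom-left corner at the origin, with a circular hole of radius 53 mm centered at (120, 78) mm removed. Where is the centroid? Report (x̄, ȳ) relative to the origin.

x̄ = 120.00 mm, ȳ = 74.03 mm

Part | A | x̄ᵢ | ȳᵢ | A·x̄ᵢ | A·ȳᵢ
plate | 36000.00 | 120.00 | 75.00 | 4320000.00 | 2700000.00
hole | -8824.73 | 120.00 | 78.00 | -1058968.05 | -688329.23
Σ | 27175.27 |  |  | 3261031.95 | 2011670.77
x̄ = 3261031.95 / 27175.27 = 120.00 mm
ȳ = 2011670.77 / 27175.27 = 74.03 mm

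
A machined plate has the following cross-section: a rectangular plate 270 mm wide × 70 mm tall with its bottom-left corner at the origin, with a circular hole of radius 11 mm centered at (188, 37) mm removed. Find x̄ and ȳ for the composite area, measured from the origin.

x̄ = 133.91 mm, ȳ = 34.96 mm

plate: A = 270 × 70 = 18900.00, centroid at (135.00, 35.00).
hole: A = −π·11² = -380.13, centroid at (188.00, 37.00).
ΣA = 18519.87 mm², ΣAx̄ = 2480035.05 mm³, ΣAȳ = 647435.09 mm³.
x̄ = 2480035.05/18519.87 = 133.91 mm; ȳ = 647435.09/18519.87 = 34.96 mm.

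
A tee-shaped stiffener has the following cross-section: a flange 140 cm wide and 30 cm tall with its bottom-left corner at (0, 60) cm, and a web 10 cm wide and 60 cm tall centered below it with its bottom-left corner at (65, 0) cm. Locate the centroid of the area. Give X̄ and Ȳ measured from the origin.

X̄ = 70.00 cm, Ȳ = 69.38 cm

Part | A | x̄ᵢ | ȳᵢ | A·x̄ᵢ | A·ȳᵢ
web | 600.00 | 70.00 | 30.00 | 42000.00 | 18000.00
flange | 4200.00 | 70.00 | 75.00 | 294000.00 | 315000.00
Σ | 4800.00 |  |  | 336000.00 | 333000.00
X̄ = 336000.00 / 4800.00 = 70.00 cm
Ȳ = 333000.00 / 4800.00 = 69.38 cm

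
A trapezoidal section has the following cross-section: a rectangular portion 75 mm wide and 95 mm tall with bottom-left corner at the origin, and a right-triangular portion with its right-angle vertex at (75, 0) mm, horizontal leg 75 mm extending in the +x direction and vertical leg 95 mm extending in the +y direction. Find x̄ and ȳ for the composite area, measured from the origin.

x̄ = 58.33 mm, ȳ = 42.22 mm

rectangular portion: A = 75 × 95 = 7125.00, centroid at (37.50, 47.50).
triangular portion: A = ½·75·95 = 3562.50, centroid at (100.00, 31.67).
ΣA = 10687.50 mm², ΣAx̄ = 623437.50 mm³, ΣAȳ = 451250.00 mm³.
x̄ = 623437.50/10687.50 = 58.33 mm; ȳ = 451250.00/10687.50 = 42.22 mm.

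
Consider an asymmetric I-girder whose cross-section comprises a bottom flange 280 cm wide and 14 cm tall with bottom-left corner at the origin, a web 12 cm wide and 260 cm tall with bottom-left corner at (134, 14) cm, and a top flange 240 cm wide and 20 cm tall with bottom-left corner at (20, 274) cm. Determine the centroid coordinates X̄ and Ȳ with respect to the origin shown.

bottom flange: A = 280 × 14 = 3920.00, centroid at (140.00, 7.00).
web: A = 12 × 260 = 3120.00, centroid at (140.00, 144.00).
top flange: A = 240 × 20 = 4800.00, centroid at (140.00, 284.00).
ΣA = 11840.00 cm²
ΣAX̄ = (3920.00)(140.00) + (3120.00)(140.00) + (4800.00)(140.00) = 1657600.00 cm³
ΣAȲ = (3920.00)(7.00) + (3120.00)(144.00) + (4800.00)(284.00) = 1839920.00 cm³
X̄ = 1657600.00 / 11840.00 = 140.00 cm
Ȳ = 1839920.00 / 11840.00 = 155.40 cm

X̄ = 140.00 cm, Ȳ = 155.40 cm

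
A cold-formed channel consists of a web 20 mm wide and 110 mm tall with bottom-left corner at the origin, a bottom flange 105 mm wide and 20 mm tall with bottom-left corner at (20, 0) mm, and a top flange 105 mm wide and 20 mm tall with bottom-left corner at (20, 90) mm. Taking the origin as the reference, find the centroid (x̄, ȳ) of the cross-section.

web: A = 20 × 110 = 2200.00, centroid at (10.00, 55.00).
bottom flange: A = 105 × 20 = 2100.00, centroid at (72.50, 10.00).
top flange: A = 105 × 20 = 2100.00, centroid at (72.50, 100.00).
ΣA = 6400.00 mm²
ΣAx̄ = (2200.00)(10.00) + (2100.00)(72.50) + (2100.00)(72.50) = 326500.00 mm³
ΣAȳ = (2200.00)(55.00) + (2100.00)(10.00) + (2100.00)(100.00) = 352000.00 mm³
x̄ = 326500.00 / 6400.00 = 51.02 mm
ȳ = 352000.00 / 6400.00 = 55.00 mm

x̄ = 51.02 mm, ȳ = 55.00 mm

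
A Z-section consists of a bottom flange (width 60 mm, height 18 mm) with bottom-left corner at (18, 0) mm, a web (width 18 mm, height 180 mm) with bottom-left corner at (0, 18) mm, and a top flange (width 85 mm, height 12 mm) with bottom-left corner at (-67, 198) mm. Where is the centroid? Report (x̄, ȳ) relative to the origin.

bottom flange: A = 60 × 18 = 1080.00, centroid at (48.00, 9.00).
web: A = 18 × 180 = 3240.00, centroid at (9.00, 108.00).
top flange: A = 85 × 12 = 1020.00, centroid at (-24.50, 204.00).
ΣA = 5340.00 mm², ΣAx̄ = 56010.00 mm³, ΣAȳ = 567720.00 mm³.
x̄ = 56010.00/5340.00 = 10.49 mm; ȳ = 567720.00/5340.00 = 106.31 mm.

x̄ = 10.49 mm, ȳ = 106.31 mm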